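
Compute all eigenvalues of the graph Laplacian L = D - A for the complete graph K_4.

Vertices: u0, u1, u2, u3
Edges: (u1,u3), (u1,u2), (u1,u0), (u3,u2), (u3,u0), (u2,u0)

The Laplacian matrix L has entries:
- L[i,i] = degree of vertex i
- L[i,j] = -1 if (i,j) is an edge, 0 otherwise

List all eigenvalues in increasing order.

For the complete graph K_n, L = nI − J (J = all-ones matrix). J has eigenvalues n (once, eigenvector 𝟙) and 0 (multiplicity n−1), so L has eigenvalues 0 (once) and n (multiplicity n−1). Here n = 4: eigenvalue 0 once and 4 with multiplicity 3.
Laplacian eigenvalues (increasing order): [0.0, 4.0, 4.0, 4.0]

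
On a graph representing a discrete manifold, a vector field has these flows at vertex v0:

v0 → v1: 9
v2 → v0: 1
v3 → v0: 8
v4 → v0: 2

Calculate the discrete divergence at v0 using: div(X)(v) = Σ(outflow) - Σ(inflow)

Divergence = sum of outgoing flows = 9 + (-1) + (-8) + (-2) = -2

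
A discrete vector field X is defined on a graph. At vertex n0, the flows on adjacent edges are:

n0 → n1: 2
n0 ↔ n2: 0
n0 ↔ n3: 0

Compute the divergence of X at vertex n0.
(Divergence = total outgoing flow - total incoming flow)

Divergence = sum of outgoing flows = 2 + 0 + 0 = 2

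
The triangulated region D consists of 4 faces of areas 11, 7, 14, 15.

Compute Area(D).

11 + 7 + 14 + 15 = 47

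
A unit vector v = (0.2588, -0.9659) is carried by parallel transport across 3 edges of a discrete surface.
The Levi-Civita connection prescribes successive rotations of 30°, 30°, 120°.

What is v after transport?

Total rotation: 30° + 30° + 120° = 180°. Final vector: (-0.2588, 0.9659)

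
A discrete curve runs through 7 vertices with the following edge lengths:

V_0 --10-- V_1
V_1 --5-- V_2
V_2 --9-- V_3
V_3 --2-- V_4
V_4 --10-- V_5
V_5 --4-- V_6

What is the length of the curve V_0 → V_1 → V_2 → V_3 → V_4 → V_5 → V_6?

Arc length = 10 + 5 + 9 + 2 + 10 + 4 = 40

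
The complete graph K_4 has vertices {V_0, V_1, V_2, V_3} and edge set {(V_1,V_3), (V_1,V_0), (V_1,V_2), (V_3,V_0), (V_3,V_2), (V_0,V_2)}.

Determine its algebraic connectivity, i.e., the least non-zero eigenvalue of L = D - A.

For the complete graph K_n, L = nI − J (J = all-ones matrix). J has eigenvalues n (once, eigenvector 𝟙) and 0 (multiplicity n−1), so L has eigenvalues 0 (once) and n (multiplicity n−1). Here n = 4: eigenvalue 0 once and 4 with multiplicity 3.
Laplacian eigenvalues: [0.0, 4.0, 4.0, 4.0]. Algebraic connectivity (smallest non-zero eigenvalue) = 4.0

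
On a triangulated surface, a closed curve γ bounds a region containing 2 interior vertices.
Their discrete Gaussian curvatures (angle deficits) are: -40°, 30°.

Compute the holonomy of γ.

Holonomy = total enclosed curvature = (-40°) + 30° = -10°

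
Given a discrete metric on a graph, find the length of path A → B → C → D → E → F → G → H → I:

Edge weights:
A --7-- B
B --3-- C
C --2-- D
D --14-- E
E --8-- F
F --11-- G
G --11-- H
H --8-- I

Arc length = 7 + 3 + 2 + 14 + 8 + 11 + 11 + 8 = 64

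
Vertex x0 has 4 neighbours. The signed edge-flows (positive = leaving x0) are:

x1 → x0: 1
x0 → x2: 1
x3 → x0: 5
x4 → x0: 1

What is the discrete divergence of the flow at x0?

Divergence = sum of outgoing flows = (-1) + 1 + (-5) + (-1) = -6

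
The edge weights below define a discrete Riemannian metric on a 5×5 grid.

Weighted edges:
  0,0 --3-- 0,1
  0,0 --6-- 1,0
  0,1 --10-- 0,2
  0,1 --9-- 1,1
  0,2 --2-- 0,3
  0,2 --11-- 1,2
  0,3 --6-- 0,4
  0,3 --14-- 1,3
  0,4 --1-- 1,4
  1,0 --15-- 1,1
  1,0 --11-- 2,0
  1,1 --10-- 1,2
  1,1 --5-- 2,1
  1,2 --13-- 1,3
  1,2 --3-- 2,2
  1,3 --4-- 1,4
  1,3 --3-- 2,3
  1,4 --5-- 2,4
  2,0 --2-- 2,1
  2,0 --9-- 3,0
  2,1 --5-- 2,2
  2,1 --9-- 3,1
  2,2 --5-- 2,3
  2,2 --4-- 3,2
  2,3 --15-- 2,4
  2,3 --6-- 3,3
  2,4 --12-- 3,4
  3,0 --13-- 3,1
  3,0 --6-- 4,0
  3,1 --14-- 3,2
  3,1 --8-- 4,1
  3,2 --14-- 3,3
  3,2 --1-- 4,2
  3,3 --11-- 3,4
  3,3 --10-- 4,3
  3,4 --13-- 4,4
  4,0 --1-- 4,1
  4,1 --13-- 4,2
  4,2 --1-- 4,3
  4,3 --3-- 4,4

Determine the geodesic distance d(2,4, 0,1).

Shortest path: 2,4 → 1,4 → 0,4 → 0,3 → 0,2 → 0,1, total weight = 24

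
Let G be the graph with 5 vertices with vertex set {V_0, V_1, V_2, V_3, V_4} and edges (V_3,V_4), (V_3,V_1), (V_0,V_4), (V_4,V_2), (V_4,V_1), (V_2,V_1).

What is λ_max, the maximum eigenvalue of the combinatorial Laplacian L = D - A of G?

Degrees: deg(V_0) = 1, deg(V_1) = 3, deg(V_2) = 2, deg(V_3) = 2, deg(V_4) = 4.
L = D − A with rows/columns ordered (V_0, V_1, V_2, V_3, V_4):
  [ 1,  0,  0,  0, -1]
  [ 0,  3, -1, -1, -1]
  [ 0, -1,  2,  0, -1]
  [ 0, -1,  0,  2, -1]
  [-1, -1, -1, -1,  4]
Characteristic polynomial: det(λI − L) = λ(λ − 1)(λ − 2)(λ − 4)(λ − 5).
Roots: λ = 0; (λ − 1) = 0 ⇒ λ = 1; (λ − 2) = 0 ⇒ λ = 2; (λ − 4) = 0 ⇒ λ = 4; (λ − 5) = 0 ⇒ λ = 5.
(Check: the roots sum (with multiplicity) to 12, matching trace L = Σdeg = 2·6 = 12.)
Laplacian eigenvalues: [0.0, 1.0, 2.0, 4.0, 5.0]. Largest eigenvalue (spectral radius) = 5.0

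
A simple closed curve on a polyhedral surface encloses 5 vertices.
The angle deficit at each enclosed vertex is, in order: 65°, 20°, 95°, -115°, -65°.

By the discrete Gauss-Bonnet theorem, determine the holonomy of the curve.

Holonomy = total enclosed curvature = 65° + 20° + 95° + (-115°) + (-65°) = 0°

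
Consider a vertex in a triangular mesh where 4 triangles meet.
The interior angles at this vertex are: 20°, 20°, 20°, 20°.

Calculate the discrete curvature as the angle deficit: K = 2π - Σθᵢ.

Sum of angles = 80°. K = 360° - 80° = 280° = 14π/9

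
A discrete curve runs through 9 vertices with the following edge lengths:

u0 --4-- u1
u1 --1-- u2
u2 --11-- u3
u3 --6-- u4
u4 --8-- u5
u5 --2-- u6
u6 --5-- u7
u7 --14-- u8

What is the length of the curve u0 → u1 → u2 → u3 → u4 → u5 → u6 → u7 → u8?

Arc length = 4 + 1 + 11 + 6 + 8 + 2 + 5 + 14 = 51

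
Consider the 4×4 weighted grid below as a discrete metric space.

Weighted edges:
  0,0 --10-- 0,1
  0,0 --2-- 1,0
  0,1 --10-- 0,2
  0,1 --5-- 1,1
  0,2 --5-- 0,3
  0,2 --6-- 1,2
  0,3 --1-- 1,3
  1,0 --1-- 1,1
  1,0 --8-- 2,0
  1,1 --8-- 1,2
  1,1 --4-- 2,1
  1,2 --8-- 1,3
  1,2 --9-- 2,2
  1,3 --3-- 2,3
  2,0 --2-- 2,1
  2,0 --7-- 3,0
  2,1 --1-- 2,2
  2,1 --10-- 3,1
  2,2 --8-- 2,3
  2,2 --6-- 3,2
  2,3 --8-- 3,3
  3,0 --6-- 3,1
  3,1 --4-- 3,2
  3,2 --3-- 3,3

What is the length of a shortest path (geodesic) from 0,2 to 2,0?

Shortest path: 0,2 → 1,2 → 2,2 → 2,1 → 2,0, total weight = 18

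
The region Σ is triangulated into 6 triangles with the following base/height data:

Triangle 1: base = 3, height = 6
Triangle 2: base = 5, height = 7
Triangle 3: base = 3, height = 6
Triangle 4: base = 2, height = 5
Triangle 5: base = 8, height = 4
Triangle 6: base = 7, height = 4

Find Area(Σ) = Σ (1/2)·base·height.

(1/2)×3×6 + (1/2)×5×7 + (1/2)×3×6 + (1/2)×2×5 + (1/2)×8×4 + (1/2)×7×4 = 70.5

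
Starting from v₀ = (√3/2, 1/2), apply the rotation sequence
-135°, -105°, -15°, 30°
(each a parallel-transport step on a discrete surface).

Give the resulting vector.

Total rotation: (-135°) + (-105°) + (-15°) + 30° = -225° ≡ 135° (mod 360°). Final vector: (-0.9659, 0.2588)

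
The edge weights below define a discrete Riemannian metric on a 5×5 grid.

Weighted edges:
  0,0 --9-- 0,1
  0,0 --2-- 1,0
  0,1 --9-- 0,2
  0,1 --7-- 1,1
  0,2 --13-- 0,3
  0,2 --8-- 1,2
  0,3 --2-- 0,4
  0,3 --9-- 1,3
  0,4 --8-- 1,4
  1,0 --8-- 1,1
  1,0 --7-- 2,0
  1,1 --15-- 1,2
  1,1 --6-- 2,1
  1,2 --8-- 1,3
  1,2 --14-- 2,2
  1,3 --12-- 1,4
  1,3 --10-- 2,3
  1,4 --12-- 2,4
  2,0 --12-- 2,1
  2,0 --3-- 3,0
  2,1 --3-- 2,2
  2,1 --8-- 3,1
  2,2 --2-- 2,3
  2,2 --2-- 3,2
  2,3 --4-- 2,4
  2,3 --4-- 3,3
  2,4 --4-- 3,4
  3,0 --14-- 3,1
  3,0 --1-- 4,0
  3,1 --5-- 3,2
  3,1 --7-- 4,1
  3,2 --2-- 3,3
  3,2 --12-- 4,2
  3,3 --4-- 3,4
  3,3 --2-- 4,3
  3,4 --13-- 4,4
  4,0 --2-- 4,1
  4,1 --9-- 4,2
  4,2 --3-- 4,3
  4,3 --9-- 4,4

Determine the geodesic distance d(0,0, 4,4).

Shortest path: 0,0 → 1,0 → 1,1 → 2,1 → 2,2 → 3,2 → 3,3 → 4,3 → 4,4, total weight = 34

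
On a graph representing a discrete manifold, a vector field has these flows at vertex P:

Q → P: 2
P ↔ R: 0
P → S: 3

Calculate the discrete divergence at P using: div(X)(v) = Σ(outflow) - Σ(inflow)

Divergence = sum of outgoing flows = (-2) + 0 + 3 = 1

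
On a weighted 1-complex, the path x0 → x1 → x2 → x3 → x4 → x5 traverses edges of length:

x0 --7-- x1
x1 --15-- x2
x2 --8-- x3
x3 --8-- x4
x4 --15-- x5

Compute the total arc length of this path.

Arc length = 7 + 15 + 8 + 8 + 15 = 53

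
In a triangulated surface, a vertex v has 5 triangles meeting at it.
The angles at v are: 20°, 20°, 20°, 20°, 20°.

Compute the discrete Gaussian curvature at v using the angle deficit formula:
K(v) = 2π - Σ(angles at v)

Sum of angles = 100°. K = 360° - 100° = 260° = 13π/9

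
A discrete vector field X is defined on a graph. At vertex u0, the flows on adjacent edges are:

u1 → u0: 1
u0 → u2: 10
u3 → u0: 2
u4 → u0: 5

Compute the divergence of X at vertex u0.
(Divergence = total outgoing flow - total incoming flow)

Divergence = sum of outgoing flows = (-1) + 10 + (-2) + (-5) = 2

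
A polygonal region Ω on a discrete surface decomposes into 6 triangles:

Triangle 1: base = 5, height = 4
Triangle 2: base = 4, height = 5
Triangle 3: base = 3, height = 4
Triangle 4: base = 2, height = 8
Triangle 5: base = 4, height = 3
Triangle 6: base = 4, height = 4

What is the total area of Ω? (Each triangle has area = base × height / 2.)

(1/2)×5×4 + (1/2)×4×5 + (1/2)×3×4 + (1/2)×2×8 + (1/2)×4×3 + (1/2)×4×4 = 48.0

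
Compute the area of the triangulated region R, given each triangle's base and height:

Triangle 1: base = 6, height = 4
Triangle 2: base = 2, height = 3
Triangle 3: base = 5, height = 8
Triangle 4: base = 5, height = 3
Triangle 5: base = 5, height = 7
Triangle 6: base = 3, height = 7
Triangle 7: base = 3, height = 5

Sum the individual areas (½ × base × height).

(1/2)×6×4 + (1/2)×2×3 + (1/2)×5×8 + (1/2)×5×3 + (1/2)×5×7 + (1/2)×3×7 + (1/2)×3×5 = 78.0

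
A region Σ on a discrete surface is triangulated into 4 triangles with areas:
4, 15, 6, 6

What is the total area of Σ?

4 + 15 + 6 + 6 = 31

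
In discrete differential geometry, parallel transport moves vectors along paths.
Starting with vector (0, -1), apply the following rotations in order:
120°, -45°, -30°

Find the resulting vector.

Total rotation: 120° + (-45°) + (-30°) = 45°. Final vector: (0.7071, -0.7071)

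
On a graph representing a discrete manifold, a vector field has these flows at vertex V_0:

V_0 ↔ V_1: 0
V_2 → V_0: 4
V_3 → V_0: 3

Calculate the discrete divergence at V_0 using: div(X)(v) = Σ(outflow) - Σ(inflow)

Divergence = sum of outgoing flows = 0 + (-4) + (-3) = -7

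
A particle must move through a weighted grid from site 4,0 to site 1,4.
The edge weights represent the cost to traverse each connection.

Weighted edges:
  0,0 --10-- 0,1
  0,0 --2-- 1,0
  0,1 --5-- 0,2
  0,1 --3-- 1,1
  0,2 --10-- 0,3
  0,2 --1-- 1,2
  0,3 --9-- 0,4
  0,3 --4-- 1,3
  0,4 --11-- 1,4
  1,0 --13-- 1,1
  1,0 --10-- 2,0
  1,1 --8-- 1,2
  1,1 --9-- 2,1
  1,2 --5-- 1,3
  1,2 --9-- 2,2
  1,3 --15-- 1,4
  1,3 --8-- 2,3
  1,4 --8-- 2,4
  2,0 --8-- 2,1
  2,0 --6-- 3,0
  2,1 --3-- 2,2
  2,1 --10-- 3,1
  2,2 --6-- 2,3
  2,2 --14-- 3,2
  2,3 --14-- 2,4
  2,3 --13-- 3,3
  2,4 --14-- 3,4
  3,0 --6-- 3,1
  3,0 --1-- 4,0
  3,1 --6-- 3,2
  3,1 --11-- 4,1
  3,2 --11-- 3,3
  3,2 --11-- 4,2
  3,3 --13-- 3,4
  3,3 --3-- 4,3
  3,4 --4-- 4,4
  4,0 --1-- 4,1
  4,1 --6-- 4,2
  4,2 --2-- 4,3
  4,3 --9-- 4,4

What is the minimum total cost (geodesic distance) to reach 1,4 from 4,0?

Shortest path: 4,0 → 4,1 → 4,2 → 4,3 → 4,4 → 3,4 → 2,4 → 1,4, total weight = 44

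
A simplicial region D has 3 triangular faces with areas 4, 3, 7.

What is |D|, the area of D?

4 + 3 + 7 = 14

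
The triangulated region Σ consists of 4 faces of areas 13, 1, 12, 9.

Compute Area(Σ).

13 + 1 + 12 + 9 = 35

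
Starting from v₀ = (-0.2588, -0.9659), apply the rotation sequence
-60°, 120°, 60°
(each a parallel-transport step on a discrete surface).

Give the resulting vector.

Total rotation: (-60°) + 120° + 60° = 120°. Final vector: (0.9659, 0.2588)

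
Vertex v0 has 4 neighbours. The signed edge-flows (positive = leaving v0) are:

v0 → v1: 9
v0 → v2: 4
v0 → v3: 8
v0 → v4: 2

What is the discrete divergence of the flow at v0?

Divergence = sum of outgoing flows = 9 + 4 + 8 + 2 = 23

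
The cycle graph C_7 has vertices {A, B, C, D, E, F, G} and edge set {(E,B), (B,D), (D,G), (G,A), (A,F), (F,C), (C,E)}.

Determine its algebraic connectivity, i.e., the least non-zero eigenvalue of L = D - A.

The cycle graph C_n has Laplacian eigenvalues λ_k = 2 − 2cos(2πk/n), k = 0, 1, …, n−1. Here n = 7:
k=0: 2 − 2cos(0) = 0.0; k=1: 2 − 2cos(2π/7) = 0.753; k=2: 2 − 2cos(4π/7) = 2.445; k=3: 2 − 2cos(6π/7) = 3.8019; k=4: 2 − 2cos(8π/7) = 3.8019; k=5: 2 − 2cos(10π/7) = 2.445; k=6: 2 − 2cos(12π/7) = 0.753.
Laplacian eigenvalues: [0.0, 0.753, 0.753, 2.445, 2.445, 3.8019, 3.8019]. Algebraic connectivity (smallest non-zero eigenvalue) = 0.753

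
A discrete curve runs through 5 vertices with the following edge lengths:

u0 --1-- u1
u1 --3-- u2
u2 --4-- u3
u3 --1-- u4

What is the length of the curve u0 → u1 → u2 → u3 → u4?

Arc length = 1 + 3 + 4 + 1 = 9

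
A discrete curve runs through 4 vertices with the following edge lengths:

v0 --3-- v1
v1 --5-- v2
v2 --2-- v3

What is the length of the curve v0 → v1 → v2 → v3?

Arc length = 3 + 5 + 2 = 10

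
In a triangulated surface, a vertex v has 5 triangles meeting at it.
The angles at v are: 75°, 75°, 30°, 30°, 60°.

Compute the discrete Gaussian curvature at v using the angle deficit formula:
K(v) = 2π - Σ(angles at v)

Sum of angles = 270°. K = 360° - 270° = 90° = π/2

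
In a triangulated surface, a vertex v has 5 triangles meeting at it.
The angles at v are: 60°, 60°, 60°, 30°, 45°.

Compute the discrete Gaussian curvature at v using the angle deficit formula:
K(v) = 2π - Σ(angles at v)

Sum of angles = 255°. K = 360° - 255° = 105°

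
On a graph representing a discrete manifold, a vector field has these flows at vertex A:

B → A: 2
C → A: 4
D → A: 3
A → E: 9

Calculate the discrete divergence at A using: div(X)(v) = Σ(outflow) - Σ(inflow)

Divergence = sum of outgoing flows = (-2) + (-4) + (-3) + 9 = 0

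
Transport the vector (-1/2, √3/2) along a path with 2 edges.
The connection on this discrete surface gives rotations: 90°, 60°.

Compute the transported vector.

Total rotation: 90° + 60° = 150°. Final vector: (0, -1)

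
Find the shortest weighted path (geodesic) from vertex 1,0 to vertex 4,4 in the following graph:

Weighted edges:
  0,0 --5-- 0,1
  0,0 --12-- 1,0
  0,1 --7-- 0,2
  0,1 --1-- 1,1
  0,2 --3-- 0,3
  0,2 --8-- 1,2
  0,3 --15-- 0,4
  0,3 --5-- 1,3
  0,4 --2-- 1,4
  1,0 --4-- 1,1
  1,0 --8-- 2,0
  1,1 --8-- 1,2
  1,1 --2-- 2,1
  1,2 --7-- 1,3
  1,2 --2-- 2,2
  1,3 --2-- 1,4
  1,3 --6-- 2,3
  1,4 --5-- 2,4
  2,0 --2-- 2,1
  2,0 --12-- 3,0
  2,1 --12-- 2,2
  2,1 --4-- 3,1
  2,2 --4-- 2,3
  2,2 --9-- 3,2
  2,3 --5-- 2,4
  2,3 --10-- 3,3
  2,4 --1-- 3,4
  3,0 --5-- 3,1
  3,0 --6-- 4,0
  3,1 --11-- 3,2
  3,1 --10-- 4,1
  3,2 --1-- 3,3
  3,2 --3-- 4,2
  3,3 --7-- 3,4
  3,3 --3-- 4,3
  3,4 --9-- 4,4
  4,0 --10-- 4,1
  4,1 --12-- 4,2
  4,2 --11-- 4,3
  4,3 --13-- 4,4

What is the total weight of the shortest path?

Shortest path: 1,0 → 1,1 → 1,2 → 2,2 → 2,3 → 2,4 → 3,4 → 4,4, total weight = 33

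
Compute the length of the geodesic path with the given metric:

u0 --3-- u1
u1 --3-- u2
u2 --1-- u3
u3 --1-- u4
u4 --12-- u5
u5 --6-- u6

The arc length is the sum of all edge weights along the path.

Arc length = 3 + 3 + 1 + 1 + 12 + 6 = 26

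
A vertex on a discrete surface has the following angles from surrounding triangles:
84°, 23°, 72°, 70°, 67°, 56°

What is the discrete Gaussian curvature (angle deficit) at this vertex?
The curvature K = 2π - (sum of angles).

Sum of angles = 372°. K = 360° - 372° = -12° = -π/15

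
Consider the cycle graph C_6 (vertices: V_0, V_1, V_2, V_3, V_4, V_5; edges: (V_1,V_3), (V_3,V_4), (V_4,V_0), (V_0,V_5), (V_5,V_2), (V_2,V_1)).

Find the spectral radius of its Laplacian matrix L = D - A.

The cycle graph C_n has Laplacian eigenvalues λ_k = 2 − 2cos(2πk/n), k = 0, 1, …, n−1. Here n = 6:
k=0: 2 − 2cos(0) = 0.0; k=1: 2 − 2cos(π/3) = 1.0; k=2: 2 − 2cos(2π/3) = 3.0; k=3: 2 − 2cos(π) = 4.0; k=4: 2 − 2cos(4π/3) = 3.0; k=5: 2 − 2cos(5π/3) = 1.0.
Laplacian eigenvalues: [0.0, 1.0, 1.0, 3.0, 3.0, 4.0]. Largest eigenvalue (spectral radius) = 4.0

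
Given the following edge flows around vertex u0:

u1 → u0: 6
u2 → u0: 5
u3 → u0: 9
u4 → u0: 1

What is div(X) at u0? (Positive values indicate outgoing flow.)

Divergence = sum of outgoing flows = (-6) + (-5) + (-9) + (-1) = -21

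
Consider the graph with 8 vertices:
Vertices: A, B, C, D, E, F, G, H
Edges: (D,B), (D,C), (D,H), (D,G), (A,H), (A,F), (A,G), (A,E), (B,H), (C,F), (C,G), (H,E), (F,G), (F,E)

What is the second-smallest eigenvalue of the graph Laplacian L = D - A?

Degrees: deg(A) = 4, deg(B) = 2, deg(C) = 3, deg(D) = 4, deg(E) = 3, deg(F) = 4, deg(G) = 4, deg(H) = 4.
L = D − A with rows/columns ordered (A, B, C, D, E, F, G, H):
  [ 4,  0,  0,  0, -1, -1, -1, -1]
  [ 0,  2,  0, -1,  0,  0,  0, -1]
  [ 0,  0,  3, -1,  0, -1, -1,  0]
  [ 0, -1, -1,  4,  0,  0, -1, -1]
  [-1,  0,  0,  0,  3, -1,  0, -1]
  [-1,  0, -1,  0, -1,  4, -1,  0]
  [-1,  0, -1, -1,  0, -1,  4,  0]
  [-1, -1,  0, -1, -1,  0,  0,  4]
Characteristic polynomial: det(λI − L) = λ(λ² − 7λ + 8)(λ − 2)(λ − 4)²(λ − 5)(λ − 6).
Roots: λ = 0; (λ² − 7λ + 8) = 0 ⇒ λ = (7 ± √17)/2 ≈ 1.4384, 5.5616; (λ − 2) = 0 ⇒ λ = 2; (λ − 4) = 0 ⇒ λ = 4 (multiplicity 2); (λ − 5) = 0 ⇒ λ = 5; (λ − 6) = 0 ⇒ λ = 6.
(Check: the roots sum (with multiplicity) to 28, matching trace L = Σdeg = 2·14 = 28.)
Laplacian eigenvalues: [0.0, 1.4384, 2.0, 4.0, 4.0, 5.0, 5.5616, 6.0]. Algebraic connectivity (smallest non-zero eigenvalue) = 1.4384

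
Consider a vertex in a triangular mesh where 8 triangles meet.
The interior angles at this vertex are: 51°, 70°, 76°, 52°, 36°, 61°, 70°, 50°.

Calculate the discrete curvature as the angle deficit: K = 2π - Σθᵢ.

Sum of angles = 466°. K = 360° - 466° = -106° = -53π/90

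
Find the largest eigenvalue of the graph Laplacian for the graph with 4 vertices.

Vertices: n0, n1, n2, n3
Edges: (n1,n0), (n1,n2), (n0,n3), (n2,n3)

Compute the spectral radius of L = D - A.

Degrees: deg(n0) = 2, deg(n1) = 2, deg(n2) = 2, deg(n3) = 2.
L = D − A with rows/columns ordered (n0, n1, n2, n3):
  [ 2, -1,  0, -1]
  [-1,  2, -1,  0]
  [ 0, -1,  2, -1]
  [-1,  0, -1,  2]
Characteristic polynomial: det(λI − L) = λ(λ − 2)²(λ − 4).
Roots: λ = 0; (λ − 2) = 0 ⇒ λ = 2 (multiplicity 2); (λ − 4) = 0 ⇒ λ = 4.
(Check: the roots sum (with multiplicity) to 8, matching trace L = Σdeg = 2·4 = 8.)
Laplacian eigenvalues: [0.0, 2.0, 2.0, 4.0]. Largest eigenvalue (spectral radius) = 4.0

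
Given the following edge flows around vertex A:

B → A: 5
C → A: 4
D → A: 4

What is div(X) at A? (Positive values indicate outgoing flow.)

Divergence = sum of outgoing flows = (-5) + (-4) + (-4) = -13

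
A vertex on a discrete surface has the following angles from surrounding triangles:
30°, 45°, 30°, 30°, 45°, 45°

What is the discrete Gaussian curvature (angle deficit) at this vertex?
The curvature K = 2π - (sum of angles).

Sum of angles = 225°. K = 360° - 225° = 135°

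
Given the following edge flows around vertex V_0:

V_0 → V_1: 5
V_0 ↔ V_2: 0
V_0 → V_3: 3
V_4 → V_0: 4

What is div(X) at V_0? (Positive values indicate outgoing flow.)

Divergence = sum of outgoing flows = 5 + 0 + 3 + (-4) = 4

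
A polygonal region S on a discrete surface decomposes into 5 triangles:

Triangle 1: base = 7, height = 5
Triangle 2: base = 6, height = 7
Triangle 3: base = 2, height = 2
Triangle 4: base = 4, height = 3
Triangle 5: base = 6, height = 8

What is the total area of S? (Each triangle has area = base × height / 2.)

(1/2)×7×5 + (1/2)×6×7 + (1/2)×2×2 + (1/2)×4×3 + (1/2)×6×8 = 70.5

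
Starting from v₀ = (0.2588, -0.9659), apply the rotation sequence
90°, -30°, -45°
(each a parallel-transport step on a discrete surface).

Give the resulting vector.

Total rotation: 90° + (-30°) + (-45°) = 15°. Final vector: (0.5000, -0.8660)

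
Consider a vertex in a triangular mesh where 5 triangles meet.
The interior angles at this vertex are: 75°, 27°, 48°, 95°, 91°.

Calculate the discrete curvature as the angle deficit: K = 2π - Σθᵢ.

Sum of angles = 336°. K = 360° - 336° = 24° = 2π/15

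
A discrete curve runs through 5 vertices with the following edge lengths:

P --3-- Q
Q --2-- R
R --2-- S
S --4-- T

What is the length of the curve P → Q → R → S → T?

Arc length = 3 + 2 + 2 + 4 = 11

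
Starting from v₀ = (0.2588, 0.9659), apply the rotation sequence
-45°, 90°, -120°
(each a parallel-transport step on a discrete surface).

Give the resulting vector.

Total rotation: (-45°) + 90° + (-120°) = -75°. Final vector: (1, 0)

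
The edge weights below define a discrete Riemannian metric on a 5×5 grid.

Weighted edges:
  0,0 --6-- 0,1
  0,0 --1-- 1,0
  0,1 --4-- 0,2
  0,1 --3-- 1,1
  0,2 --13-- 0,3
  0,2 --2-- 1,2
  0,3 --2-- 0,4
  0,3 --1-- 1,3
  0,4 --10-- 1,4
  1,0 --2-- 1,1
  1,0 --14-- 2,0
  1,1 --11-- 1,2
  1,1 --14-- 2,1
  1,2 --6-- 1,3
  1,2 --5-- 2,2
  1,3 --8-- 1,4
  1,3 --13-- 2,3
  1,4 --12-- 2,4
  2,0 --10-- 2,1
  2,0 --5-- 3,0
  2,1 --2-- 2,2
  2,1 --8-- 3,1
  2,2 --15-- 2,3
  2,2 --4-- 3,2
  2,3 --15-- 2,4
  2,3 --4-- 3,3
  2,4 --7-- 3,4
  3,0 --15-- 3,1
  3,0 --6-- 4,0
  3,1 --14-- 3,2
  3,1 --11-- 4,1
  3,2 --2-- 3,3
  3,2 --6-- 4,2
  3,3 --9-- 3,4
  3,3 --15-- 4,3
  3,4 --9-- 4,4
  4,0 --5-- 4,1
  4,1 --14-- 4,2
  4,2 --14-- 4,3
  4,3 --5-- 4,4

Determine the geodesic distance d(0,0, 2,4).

Shortest path: 0,0 → 0,1 → 0,2 → 1,2 → 1,3 → 1,4 → 2,4, total weight = 38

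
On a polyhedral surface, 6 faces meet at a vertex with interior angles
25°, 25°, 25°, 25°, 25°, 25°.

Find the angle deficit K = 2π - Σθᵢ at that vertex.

Sum of angles = 150°. K = 360° - 150° = 210° = 7π/6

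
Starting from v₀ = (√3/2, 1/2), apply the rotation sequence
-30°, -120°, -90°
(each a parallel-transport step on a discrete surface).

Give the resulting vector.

Total rotation: (-30°) + (-120°) + (-90°) = -240° ≡ 120° (mod 360°). Final vector: (-0.8660, 0.5000)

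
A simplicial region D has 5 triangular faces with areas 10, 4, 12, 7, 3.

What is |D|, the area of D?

10 + 4 + 12 + 7 + 3 = 36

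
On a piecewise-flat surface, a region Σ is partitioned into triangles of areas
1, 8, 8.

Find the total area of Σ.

1 + 8 + 8 = 17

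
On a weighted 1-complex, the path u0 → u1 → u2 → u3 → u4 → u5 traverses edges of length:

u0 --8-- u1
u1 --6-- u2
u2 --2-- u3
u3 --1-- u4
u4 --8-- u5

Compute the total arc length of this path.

Arc length = 8 + 6 + 2 + 1 + 8 = 25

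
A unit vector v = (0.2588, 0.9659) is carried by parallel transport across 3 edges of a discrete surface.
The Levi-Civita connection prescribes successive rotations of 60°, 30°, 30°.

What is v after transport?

Total rotation: 60° + 30° + 30° = 120°. Final vector: (-0.9659, -0.2588)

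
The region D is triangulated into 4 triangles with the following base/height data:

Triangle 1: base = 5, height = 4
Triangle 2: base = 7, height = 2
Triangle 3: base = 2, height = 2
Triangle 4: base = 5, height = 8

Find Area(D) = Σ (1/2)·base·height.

(1/2)×5×4 + (1/2)×7×2 + (1/2)×2×2 + (1/2)×5×8 = 39.0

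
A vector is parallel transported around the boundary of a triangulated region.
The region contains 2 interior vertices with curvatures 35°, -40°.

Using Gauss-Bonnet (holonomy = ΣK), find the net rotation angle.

Holonomy = total enclosed curvature = 35° + (-40°) = -5°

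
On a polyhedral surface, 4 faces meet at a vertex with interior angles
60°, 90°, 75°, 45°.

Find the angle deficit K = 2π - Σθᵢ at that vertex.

Sum of angles = 270°. K = 360° - 270° = 90°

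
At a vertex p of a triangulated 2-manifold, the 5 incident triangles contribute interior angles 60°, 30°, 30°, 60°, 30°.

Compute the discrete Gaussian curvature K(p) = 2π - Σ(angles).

Sum of angles = 210°. K = 360° - 210° = 150° = 5π/6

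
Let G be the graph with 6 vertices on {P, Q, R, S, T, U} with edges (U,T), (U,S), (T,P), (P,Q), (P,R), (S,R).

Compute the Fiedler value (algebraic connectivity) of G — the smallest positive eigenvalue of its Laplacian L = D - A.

Degrees: deg(P) = 3, deg(Q) = 1, deg(R) = 2, deg(S) = 2, deg(T) = 2, deg(U) = 2.
L = D − A with rows/columns ordered (P, Q, R, S, T, U):
  [ 3, -1, -1,  0, -1,  0]
  [-1,  1,  0,  0,  0,  0]
  [-1,  0,  2, -1,  0,  0]
  [ 0,  0, -1,  2,  0, -1]
  [-1,  0,  0,  0,  2, -1]
  [ 0,  0,  0, -1, -1,  2]
Characteristic polynomial: det(λI − L) = λ(λ² − 5λ + 3)(λ² − 5λ + 5)(λ − 2).
Roots: λ = 0; (λ² − 5λ + 3) = 0 ⇒ λ = (5 ± √13)/2 ≈ 0.6972, 4.3028; (λ² − 5λ + 5) = 0 ⇒ λ = (5 ± √5)/2 ≈ 1.382, 3.618; (λ − 2) = 0 ⇒ λ = 2.
(Check: the roots sum (with multiplicity) to 12, matching trace L = Σdeg = 2·6 = 12.)
Laplacian eigenvalues: [0.0, 0.6972, 1.382, 2.0, 3.618, 4.3028]. Algebraic connectivity (smallest non-zero eigenvalue) = 0.6972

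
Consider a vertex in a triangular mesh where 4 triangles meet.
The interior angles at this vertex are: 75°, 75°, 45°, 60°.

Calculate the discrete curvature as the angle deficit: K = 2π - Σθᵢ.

Sum of angles = 255°. K = 360° - 255° = 105°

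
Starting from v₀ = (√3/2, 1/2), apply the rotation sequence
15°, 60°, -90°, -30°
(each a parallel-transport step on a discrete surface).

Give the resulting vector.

Total rotation: 15° + 60° + (-90°) + (-30°) = -45°. Final vector: (0.9659, -0.2588)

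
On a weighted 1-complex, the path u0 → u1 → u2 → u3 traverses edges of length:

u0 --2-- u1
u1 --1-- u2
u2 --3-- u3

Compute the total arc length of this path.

Arc length = 2 + 1 + 3 = 6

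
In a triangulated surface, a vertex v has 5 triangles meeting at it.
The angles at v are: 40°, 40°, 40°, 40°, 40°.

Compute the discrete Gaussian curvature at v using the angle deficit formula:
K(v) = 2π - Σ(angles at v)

Sum of angles = 200°. K = 360° - 200° = 160° = 8π/9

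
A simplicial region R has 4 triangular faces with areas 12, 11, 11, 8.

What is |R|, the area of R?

12 + 11 + 11 + 8 = 42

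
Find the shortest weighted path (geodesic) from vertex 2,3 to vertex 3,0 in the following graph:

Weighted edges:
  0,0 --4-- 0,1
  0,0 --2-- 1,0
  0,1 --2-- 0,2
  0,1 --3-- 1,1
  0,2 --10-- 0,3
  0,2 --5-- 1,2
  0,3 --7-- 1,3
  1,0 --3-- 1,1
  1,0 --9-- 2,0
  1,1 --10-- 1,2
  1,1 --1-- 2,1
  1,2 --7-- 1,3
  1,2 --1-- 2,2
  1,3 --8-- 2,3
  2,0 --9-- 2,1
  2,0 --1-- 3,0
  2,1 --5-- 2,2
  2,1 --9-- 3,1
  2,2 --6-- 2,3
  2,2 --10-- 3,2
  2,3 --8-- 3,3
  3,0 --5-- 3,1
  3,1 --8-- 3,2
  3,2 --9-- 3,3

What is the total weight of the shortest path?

Shortest path: 2,3 → 2,2 → 2,1 → 2,0 → 3,0, total weight = 21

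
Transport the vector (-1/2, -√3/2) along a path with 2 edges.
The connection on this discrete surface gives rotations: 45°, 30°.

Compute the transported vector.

Total rotation: 45° + 30° = 75°. Final vector: (0.7071, -0.7071)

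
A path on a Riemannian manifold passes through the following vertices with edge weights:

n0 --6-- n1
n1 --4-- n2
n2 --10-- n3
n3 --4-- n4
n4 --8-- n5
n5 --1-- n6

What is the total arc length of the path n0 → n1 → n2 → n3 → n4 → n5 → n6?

Arc length = 6 + 4 + 10 + 4 + 8 + 1 = 33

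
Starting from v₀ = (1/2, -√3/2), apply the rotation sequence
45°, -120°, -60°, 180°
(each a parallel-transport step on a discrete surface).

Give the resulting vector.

Total rotation: 45° + (-120°) + (-60°) + 180° = 45°. Final vector: (0.9659, -0.2588)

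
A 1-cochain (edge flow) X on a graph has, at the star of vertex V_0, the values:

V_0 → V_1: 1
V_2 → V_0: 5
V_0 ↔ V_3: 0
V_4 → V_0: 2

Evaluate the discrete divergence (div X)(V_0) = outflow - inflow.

Divergence = sum of outgoing flows = 1 + (-5) + 0 + (-2) = -6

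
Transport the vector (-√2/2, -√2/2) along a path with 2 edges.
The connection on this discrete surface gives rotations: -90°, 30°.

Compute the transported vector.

Total rotation: (-90°) + 30° = -60°. Final vector: (-0.9659, 0.2588)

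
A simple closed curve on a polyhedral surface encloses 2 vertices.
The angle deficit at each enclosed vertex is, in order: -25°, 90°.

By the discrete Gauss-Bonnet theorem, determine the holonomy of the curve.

Holonomy = total enclosed curvature = (-25°) + 90° = 65°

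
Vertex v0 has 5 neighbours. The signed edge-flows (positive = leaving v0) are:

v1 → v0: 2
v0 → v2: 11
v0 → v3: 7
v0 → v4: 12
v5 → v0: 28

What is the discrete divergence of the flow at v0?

Divergence = sum of outgoing flows = (-2) + 11 + 7 + 12 + (-28) = 0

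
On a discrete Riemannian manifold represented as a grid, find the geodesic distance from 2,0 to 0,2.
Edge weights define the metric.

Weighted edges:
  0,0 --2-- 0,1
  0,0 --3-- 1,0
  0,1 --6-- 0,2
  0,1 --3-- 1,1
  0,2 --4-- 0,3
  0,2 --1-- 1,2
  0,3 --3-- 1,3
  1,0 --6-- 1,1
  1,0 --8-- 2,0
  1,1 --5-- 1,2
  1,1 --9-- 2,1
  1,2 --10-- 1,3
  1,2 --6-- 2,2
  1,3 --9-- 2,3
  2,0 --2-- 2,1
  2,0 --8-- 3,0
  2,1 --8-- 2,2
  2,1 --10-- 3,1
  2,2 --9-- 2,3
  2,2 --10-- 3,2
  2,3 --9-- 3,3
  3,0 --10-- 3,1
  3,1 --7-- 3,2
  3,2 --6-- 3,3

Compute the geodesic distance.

Shortest path: 2,0 → 2,1 → 2,2 → 1,2 → 0,2, total weight = 17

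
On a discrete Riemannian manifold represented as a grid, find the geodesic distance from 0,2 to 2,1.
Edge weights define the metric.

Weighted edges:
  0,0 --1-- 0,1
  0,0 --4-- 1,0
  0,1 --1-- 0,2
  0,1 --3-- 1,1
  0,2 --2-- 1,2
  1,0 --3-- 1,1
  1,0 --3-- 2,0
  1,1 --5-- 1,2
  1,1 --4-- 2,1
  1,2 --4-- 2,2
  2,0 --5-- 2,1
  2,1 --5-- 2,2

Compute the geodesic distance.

Shortest path: 0,2 → 0,1 → 1,1 → 2,1, total weight = 8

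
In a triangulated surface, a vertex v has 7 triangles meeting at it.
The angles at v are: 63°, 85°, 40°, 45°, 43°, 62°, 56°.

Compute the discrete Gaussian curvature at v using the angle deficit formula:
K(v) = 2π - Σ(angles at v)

Sum of angles = 394°. K = 360° - 394° = -34° = -17π/90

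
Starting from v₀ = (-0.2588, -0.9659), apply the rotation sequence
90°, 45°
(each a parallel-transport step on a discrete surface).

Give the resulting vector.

Total rotation: 90° + 45° = 135°. Final vector: (0.8660, 0.5000)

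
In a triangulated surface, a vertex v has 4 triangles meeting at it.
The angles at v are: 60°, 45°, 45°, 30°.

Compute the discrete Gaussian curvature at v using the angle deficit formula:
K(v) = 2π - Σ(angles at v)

Sum of angles = 180°. K = 360° - 180° = 180°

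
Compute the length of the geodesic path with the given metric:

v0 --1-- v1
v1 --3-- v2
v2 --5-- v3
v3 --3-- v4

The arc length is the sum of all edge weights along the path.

Arc length = 1 + 3 + 5 + 3 = 12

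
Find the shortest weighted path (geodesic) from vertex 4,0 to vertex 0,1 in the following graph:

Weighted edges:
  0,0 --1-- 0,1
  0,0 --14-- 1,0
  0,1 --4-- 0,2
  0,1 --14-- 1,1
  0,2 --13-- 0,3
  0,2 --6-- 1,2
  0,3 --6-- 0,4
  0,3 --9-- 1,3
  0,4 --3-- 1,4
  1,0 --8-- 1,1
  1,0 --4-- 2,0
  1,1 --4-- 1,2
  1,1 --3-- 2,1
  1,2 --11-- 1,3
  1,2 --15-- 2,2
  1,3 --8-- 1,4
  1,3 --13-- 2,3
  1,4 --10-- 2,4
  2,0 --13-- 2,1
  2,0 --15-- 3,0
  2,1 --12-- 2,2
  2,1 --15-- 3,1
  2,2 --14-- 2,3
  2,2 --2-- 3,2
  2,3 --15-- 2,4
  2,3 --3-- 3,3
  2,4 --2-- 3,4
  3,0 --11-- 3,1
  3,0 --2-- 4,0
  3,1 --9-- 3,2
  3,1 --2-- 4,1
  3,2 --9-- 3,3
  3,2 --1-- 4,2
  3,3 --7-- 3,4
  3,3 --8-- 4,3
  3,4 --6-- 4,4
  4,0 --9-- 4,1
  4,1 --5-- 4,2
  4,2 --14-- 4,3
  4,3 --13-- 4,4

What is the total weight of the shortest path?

Shortest path: 4,0 → 3,0 → 2,0 → 1,0 → 0,0 → 0,1, total weight = 36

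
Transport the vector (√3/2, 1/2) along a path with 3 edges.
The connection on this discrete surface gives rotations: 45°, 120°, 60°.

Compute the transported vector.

Total rotation: 45° + 120° + 60° = 225° ≡ -135° (mod 360°). Final vector: (-0.2588, -0.9659)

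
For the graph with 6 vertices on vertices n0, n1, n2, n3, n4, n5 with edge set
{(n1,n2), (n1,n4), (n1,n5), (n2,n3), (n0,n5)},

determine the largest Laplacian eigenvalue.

Degrees: deg(n0) = 1, deg(n1) = 3, deg(n2) = 2, deg(n3) = 1, deg(n4) = 1, deg(n5) = 2.
L = D − A with rows/columns ordered (n0, n1, n2, n3, n4, n5):
  [ 1,  0,  0,  0,  0, -1]
  [ 0,  3, -1,  0, -1, -1]
  [ 0, -1,  2, -1,  0,  0]
  [ 0,  0, -1,  1,  0,  0]
  [ 0, -1,  0,  0,  1,  0]
  [-1, -1,  0,  0,  0,  2]
Characteristic polynomial: det(λI − L) = λ(λ² − 3λ + 1)(λ² − 5λ + 3)(λ − 2).
Roots: λ = 0; (λ² − 3λ + 1) = 0 ⇒ λ = (3 ± √5)/2 ≈ 0.382, 2.618; (λ² − 5λ + 3) = 0 ⇒ λ = (5 ± √13)/2 ≈ 0.6972, 4.3028; (λ − 2) = 0 ⇒ λ = 2.
(Check: the roots sum (with multiplicity) to 10, matching trace L = Σdeg = 2·5 = 10.)
Laplacian eigenvalues: [0.0, 0.382, 0.6972, 2.0, 2.618, 4.3028]. Largest eigenvalue (spectral radius) = 4.3028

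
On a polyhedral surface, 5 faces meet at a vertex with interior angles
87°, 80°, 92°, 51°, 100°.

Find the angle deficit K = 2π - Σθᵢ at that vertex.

Sum of angles = 410°. K = 360° - 410° = -50° = -5π/18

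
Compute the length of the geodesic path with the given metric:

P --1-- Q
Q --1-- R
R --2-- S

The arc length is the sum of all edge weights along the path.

Arc length = 1 + 1 + 2 = 4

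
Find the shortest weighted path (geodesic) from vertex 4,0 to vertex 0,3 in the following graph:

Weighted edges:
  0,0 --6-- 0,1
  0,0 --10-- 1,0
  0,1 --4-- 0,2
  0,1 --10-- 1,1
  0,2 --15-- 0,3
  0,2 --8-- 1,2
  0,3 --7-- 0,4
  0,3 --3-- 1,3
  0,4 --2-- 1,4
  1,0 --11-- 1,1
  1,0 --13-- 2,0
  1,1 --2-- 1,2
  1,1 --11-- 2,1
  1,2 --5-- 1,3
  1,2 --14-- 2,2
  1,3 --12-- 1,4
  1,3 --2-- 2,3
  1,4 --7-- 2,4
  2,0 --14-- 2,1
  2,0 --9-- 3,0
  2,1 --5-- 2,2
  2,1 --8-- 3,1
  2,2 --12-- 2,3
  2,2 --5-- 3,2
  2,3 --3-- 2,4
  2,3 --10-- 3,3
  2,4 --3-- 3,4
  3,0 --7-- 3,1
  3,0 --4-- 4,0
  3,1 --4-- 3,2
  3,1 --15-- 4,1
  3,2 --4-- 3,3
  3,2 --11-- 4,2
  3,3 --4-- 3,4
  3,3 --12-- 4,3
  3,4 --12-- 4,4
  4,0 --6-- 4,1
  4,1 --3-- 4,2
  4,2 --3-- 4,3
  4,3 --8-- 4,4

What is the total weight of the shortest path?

Shortest path: 4,0 → 3,0 → 3,1 → 3,2 → 3,3 → 2,3 → 1,3 → 0,3, total weight = 34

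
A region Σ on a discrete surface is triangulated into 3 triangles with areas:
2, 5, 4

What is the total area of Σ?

2 + 5 + 4 = 11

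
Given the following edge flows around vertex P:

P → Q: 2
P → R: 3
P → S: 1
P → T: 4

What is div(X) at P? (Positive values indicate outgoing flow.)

Divergence = sum of outgoing flows = 2 + 3 + 1 + 4 = 10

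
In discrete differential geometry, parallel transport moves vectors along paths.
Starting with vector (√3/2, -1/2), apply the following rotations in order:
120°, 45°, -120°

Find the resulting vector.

Total rotation: 120° + 45° + (-120°) = 45°. Final vector: (0.9659, 0.2588)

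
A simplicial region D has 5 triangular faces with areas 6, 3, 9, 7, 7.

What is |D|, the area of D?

6 + 3 + 9 + 7 + 7 = 32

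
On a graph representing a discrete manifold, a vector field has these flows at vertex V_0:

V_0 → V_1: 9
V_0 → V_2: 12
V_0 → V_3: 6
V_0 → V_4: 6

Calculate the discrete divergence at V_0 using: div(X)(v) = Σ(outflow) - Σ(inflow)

Divergence = sum of outgoing flows = 9 + 12 + 6 + 6 = 33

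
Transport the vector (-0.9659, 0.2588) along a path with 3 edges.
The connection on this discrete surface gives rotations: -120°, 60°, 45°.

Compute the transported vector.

Total rotation: (-120°) + 60° + 45° = -15°. Final vector: (-0.8660, 0.5000)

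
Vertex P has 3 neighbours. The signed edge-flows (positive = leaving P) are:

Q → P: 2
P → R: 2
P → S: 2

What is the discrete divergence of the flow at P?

Divergence = sum of outgoing flows = (-2) + 2 + 2 = 2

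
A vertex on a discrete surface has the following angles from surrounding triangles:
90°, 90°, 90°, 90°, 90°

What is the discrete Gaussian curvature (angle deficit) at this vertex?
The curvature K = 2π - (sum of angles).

Sum of angles = 450°. K = 360° - 450° = -90°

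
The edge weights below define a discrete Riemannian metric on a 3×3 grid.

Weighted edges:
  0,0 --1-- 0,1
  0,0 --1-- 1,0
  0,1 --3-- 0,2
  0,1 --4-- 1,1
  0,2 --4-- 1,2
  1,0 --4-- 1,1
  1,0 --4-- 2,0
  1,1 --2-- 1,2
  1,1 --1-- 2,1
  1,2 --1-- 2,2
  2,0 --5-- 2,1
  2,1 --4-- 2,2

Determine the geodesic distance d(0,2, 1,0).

Shortest path: 0,2 → 0,1 → 0,0 → 1,0, total weight = 5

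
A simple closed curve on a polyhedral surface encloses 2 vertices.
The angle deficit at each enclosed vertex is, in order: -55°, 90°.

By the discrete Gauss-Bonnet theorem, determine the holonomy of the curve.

Holonomy = total enclosed curvature = (-55°) + 90° = 35°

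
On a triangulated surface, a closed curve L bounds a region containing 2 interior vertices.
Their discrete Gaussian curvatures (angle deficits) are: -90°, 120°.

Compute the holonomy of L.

Holonomy = total enclosed curvature = (-90°) + 120° = 30°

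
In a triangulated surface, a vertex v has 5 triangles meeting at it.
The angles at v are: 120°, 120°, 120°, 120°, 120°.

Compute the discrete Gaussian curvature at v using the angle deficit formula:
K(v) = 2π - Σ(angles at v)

Sum of angles = 600°. K = 360° - 600° = -240°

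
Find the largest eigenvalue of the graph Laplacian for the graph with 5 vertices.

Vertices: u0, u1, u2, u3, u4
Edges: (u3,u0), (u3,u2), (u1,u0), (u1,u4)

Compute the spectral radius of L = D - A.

Degrees: deg(u0) = 2, deg(u1) = 2, deg(u2) = 1, deg(u3) = 2, deg(u4) = 1.
L = D − A with rows/columns ordered (u0, u1, u2, u3, u4):
  [ 2, -1,  0, -1,  0]
  [-1,  2,  0,  0, -1]
  [ 0,  0,  1, -1,  0]
  [-1,  0, -1,  2,  0]
  [ 0, -1,  0,  0,  1]
Characteristic polynomial: det(λI − L) = λ(λ² − 3λ + 1)(λ² − 5λ + 5).
Roots: λ = 0; (λ² − 3λ + 1) = 0 ⇒ λ = (3 ± √5)/2 ≈ 0.382, 2.618; (λ² − 5λ + 5) = 0 ⇒ λ = (5 ± √5)/2 ≈ 1.382, 3.618.
(Check: the roots sum (with multiplicity) to 8, matching trace L = Σdeg = 2·4 = 8.)
Laplacian eigenvalues: [0.0, 0.382, 1.382, 2.618, 3.618]. Largest eigenvalue (spectral radius) = 3.618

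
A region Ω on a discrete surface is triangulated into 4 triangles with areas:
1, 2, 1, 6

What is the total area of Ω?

1 + 2 + 1 + 6 = 10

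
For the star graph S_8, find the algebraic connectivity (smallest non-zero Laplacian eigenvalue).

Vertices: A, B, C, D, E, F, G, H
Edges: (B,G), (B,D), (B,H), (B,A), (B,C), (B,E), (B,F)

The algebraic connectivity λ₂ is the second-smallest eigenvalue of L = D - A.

The star S_8 is the complete bipartite graph K_{1,7} (one hub of degree 7, 7 leaves of degree 1). The Laplacian spectrum of K_{p,q} is 0, p (multiplicity q−1), q (multiplicity p−1), p+q. With p = 1, q = 7: 0 once, 1 with multiplicity 6, and 8 once. (Check: trace L = sum of degrees = 14 = 6·1 + 8.)
Laplacian eigenvalues: [0.0, 1.0, 1.0, 1.0, 1.0, 1.0, 1.0, 8.0]. Algebraic connectivity (smallest non-zero eigenvalue) = 1.0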